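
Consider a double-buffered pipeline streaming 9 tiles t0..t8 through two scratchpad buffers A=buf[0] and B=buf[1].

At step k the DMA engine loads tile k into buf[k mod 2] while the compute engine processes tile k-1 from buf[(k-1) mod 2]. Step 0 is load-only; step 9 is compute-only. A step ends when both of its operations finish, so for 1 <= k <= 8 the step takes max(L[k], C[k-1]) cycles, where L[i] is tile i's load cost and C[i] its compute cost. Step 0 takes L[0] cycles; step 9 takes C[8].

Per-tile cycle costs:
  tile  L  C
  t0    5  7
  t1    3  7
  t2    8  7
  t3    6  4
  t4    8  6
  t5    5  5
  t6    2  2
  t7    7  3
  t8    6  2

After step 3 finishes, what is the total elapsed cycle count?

  0. 5=5c; end=5; A:t0 B:-
  1. max(3,7)=7c; end=12; A:t0 B:t1
  2. max(8,7)=8c; end=20; A:t2 B:t1
  3. max(6,7)=7c; end=27; A:t2 B:t3
  4. max(8,4)=8c; end=35; A:t4 B:t3
  5. max(5,6)=6c; end=41; A:t4 B:t5
  6. max(2,5)=5c; end=46; A:t6 B:t5
  7. max(7,2)=7c; end=53; A:t6 B:t7
  8. max(6,3)=6c; end=59; A:t8 B:t7
  9. 2=2c; end=61; A:t8 B:t7

end_cycle[3] = 27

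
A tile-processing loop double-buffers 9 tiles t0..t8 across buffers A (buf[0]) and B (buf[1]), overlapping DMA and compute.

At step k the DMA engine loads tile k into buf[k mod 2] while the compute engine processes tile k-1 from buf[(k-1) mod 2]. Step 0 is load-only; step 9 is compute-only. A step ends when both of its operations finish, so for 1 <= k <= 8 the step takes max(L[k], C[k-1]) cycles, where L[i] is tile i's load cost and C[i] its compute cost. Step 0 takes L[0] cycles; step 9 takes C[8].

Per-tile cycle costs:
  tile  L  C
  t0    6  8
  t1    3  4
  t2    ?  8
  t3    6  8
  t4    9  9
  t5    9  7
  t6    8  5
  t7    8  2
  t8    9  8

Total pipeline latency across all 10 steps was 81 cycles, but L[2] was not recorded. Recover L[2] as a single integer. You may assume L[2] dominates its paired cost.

L[2] = 8

step 0 → dur = L[0]=6 = 6
step 1 → dur = max(L[1]=3, C[0]=8) = 8
step 2 → dur = max(L[2]=?, C[1]=4) = L[2]  (unknown; binding)
step 3 → dur = max(L[3]=6, C[2]=8) = 8
step 4 → dur = max(L[4]=9, C[3]=8) = 9
step 5 → dur = max(L[5]=9, C[4]=9) = 9
step 6 → dur = max(L[6]=8, C[5]=7) = 8
step 7 → dur = max(L[7]=8, C[6]=5) = 8
step 8 → dur = max(L[8]=9, C[7]=2) = 9
step 9 → dur = C[8]=8 = 8
sum of known step durations = 73
dur[2] = total - known = 81 - 73 = 8
L[2] is the binding max in step 2, so L[2] = dur[2] = 8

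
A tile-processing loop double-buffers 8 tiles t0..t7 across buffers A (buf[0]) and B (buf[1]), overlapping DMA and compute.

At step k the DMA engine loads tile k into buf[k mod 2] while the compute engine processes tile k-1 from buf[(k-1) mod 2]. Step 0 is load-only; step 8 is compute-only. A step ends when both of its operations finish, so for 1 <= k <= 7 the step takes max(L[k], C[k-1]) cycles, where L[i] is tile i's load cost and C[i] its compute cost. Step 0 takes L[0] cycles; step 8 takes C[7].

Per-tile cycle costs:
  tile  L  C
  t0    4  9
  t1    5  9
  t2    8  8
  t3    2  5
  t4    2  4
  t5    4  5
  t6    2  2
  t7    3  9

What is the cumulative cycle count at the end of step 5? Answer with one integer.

step 0: L[0]=4 → dur=4, Σ=4 | A=load:t0 B=idle [load-only]
step 1: L[1]=5 C[0]=9 → dur=9, Σ=13 | A=compute:t0 B=load:t1 [compute-bound]
step 2: L[2]=8 C[1]=9 → dur=9, Σ=22 | A=load:t2 B=compute:t1 [compute-bound]
step 3: L[3]=2 C[2]=8 → dur=8, Σ=30 | A=compute:t2 B=load:t3 [compute-bound]
step 4: L[4]=2 C[3]=5 → dur=5, Σ=35 | A=load:t4 B=compute:t3 [compute-bound]
step 5: L[5]=4 C[4]=4 → dur=4, Σ=39 | A=compute:t4 B=load:t5 [tied]
step 6: L[6]=2 C[5]=5 → dur=5, Σ=44 | A=load:t6 B=compute:t5 [compute-bound]
step 7: L[7]=3 C[6]=2 → dur=3, Σ=47 | A=compute:t6 B=load:t7 [load-bound]
step 8: C[7]=9 → dur=9, Σ=56 | A=idle B=compute:t7 [compute-only]

end_cycle[5] = 39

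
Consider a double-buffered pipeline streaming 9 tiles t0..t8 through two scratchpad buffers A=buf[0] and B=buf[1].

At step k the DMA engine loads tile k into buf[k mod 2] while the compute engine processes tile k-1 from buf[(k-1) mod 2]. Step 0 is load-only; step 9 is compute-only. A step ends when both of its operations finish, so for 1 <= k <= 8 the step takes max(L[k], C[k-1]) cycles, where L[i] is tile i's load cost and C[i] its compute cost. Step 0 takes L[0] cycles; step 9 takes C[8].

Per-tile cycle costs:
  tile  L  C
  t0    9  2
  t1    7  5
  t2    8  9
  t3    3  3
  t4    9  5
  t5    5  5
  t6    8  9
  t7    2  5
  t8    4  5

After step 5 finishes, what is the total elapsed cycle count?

end_cycle[5] = 47

[0] DMA t0→A (9c) ∥ CU idle ⇒ 9c, clock 9
[1] DMA t1→B (7c) ∥ CU A:t0 (2c) ⇒ 7c, clock 16
[2] DMA t2→A (8c) ∥ CU B:t1 (5c) ⇒ 8c, clock 24
[3] DMA t3→B (3c) ∥ CU A:t2 (9c) ⇒ 9c, clock 33
[4] DMA t4→A (9c) ∥ CU B:t3 (3c) ⇒ 9c, clock 42
[5] DMA t5→B (5c) ∥ CU A:t4 (5c) ⇒ 5c, clock 47
[6] DMA t6→A (8c) ∥ CU B:t5 (5c) ⇒ 8c, clock 55
[7] DMA t7→B (2c) ∥ CU A:t6 (9c) ⇒ 9c, clock 64
[8] DMA t8→A (4c) ∥ CU B:t7 (5c) ⇒ 5c, clock 69
[9] DMA idle ∥ CU A:t8 (5c) ⇒ 5c, clock 74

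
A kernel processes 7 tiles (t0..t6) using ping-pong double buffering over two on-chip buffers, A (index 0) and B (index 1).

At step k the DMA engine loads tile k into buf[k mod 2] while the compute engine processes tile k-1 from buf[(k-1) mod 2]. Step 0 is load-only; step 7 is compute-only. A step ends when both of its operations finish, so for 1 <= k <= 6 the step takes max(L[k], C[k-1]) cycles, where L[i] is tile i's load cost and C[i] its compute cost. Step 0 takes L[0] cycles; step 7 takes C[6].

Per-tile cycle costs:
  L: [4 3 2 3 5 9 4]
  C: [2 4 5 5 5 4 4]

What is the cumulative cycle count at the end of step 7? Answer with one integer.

k=0 load=t0/4c comp=- wait=4 total=4
k=1 load=t1/3c comp=t0/2c wait=3 total=7
k=2 load=t2/2c comp=t1/4c wait=4 total=11
k=3 load=t3/3c comp=t2/5c wait=5 total=16
k=4 load=t4/5c comp=t3/5c wait=5 total=21
k=5 load=t5/9c comp=t4/5c wait=9 total=30
k=6 load=t6/4c comp=t5/4c wait=4 total=34
k=7 load=- comp=t6/4c wait=4 total=38

end_cycle[7] = 38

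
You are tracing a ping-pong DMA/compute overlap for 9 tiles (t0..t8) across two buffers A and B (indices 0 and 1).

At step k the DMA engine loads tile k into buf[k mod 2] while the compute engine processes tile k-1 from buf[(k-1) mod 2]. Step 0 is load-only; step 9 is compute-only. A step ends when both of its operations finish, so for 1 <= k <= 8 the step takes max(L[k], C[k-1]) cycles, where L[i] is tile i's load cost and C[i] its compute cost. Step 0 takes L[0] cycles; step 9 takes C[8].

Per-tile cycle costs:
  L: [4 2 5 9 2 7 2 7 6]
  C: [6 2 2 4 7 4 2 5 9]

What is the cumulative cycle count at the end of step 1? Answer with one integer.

end_cycle[1] = 10

step 0: L[0]=4 → dur=4, Σ=4 | A=load:t0 B=idle [load-only]
step 1: L[1]=2 C[0]=6 → dur=6, Σ=10 | A=compute:t0 B=load:t1 [compute-bound]
step 2: L[2]=5 C[1]=2 → dur=5, Σ=15 | A=load:t2 B=compute:t1 [load-bound]
step 3: L[3]=9 C[2]=2 → dur=9, Σ=24 | A=compute:t2 B=load:t3 [load-bound]
step 4: L[4]=2 C[3]=4 → dur=4, Σ=28 | A=load:t4 B=compute:t3 [compute-bound]
step 5: L[5]=7 C[4]=7 → dur=7, Σ=35 | A=compute:t4 B=load:t5 [tied]
step 6: L[6]=2 C[5]=4 → dur=4, Σ=39 | A=load:t6 B=compute:t5 [compute-bound]
step 7: L[7]=7 C[6]=2 → dur=7, Σ=46 | A=compute:t6 B=load:t7 [load-bound]
step 8: L[8]=6 C[7]=5 → dur=6, Σ=52 | A=load:t8 B=compute:t7 [load-bound]
step 9: C[8]=9 → dur=9, Σ=61 | A=compute:t8 B=idle [compute-only]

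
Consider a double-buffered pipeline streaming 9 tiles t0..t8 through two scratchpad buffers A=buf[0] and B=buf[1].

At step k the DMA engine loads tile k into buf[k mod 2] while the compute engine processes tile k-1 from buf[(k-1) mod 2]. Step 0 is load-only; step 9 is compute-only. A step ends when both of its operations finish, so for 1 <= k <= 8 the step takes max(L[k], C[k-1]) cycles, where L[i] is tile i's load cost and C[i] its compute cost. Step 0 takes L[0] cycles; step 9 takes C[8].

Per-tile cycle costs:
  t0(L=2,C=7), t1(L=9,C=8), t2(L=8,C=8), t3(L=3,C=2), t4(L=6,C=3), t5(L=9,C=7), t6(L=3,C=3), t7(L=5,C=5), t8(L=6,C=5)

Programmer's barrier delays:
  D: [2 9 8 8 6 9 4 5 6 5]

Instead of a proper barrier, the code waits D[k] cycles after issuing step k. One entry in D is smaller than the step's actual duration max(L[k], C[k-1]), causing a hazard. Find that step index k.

k=0 barrier L[0]=2→2c, D[0]=2 ok
k=1 barrier max(L[1]=9,C[0]=7)→9c, D[1]=9 ok
k=2 barrier max(L[2]=8,C[1]=8)→8c, D[2]=8 ok
k=3 barrier max(L[3]=3,C[2]=8)→8c, D[3]=8 ok
k=4 barrier max(L[4]=6,C[3]=2)→6c, D[4]=6 ok
k=5 barrier max(L[5]=9,C[4]=3)→9c, D[5]=9 ok
k=6 barrier max(L[6]=3,C[5]=7)→7c, D[6]=4 SHORT
k=7 barrier max(L[7]=5,C[6]=3)→5c, D[7]=5 ok
k=8 barrier max(L[8]=6,C[7]=5)→6c, D[8]=6 ok
k=9 barrier C[8]=5→5c, D[9]=5 ok

hazard at step 6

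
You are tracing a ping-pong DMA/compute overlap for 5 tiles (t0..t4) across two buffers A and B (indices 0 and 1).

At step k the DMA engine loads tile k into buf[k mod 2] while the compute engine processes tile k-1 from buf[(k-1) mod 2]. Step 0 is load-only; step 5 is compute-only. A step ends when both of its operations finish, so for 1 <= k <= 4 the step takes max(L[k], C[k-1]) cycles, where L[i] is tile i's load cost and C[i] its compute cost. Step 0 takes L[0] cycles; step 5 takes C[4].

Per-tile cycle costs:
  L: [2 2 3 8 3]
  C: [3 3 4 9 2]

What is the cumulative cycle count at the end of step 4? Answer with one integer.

end_cycle[4] = 25

k=0 load=t0/2c comp=- wait=2 total=2
k=1 load=t1/2c comp=t0/3c wait=3 total=5
k=2 load=t2/3c comp=t1/3c wait=3 total=8
k=3 load=t3/8c comp=t2/4c wait=8 total=16
k=4 load=t4/3c comp=t3/9c wait=9 total=25
k=5 load=- comp=t4/2c wait=2 total=27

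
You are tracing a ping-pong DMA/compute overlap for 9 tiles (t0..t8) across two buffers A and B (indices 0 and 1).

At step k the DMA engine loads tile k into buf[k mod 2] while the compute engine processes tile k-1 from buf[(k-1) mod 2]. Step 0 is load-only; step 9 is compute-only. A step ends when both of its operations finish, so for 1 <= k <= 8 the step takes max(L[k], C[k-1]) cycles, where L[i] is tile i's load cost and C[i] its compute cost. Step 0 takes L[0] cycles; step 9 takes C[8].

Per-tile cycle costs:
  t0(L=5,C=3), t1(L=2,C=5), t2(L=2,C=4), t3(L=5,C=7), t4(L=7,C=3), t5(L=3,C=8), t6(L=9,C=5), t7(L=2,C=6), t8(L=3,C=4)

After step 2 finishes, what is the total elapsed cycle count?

end_cycle[2] = 13

k=0 load=t0/5c comp=- wait=5 total=5
k=1 load=t1/2c comp=t0/3c wait=3 total=8
k=2 load=t2/2c comp=t1/5c wait=5 total=13
k=3 load=t3/5c comp=t2/4c wait=5 total=18
k=4 load=t4/7c comp=t3/7c wait=7 total=25
k=5 load=t5/3c comp=t4/3c wait=3 total=28
k=6 load=t6/9c comp=t5/8c wait=9 total=37
k=7 load=t7/2c comp=t6/5c wait=5 total=42
k=8 load=t8/3c comp=t7/6c wait=6 total=48
k=9 load=- comp=t8/4c wait=4 total=52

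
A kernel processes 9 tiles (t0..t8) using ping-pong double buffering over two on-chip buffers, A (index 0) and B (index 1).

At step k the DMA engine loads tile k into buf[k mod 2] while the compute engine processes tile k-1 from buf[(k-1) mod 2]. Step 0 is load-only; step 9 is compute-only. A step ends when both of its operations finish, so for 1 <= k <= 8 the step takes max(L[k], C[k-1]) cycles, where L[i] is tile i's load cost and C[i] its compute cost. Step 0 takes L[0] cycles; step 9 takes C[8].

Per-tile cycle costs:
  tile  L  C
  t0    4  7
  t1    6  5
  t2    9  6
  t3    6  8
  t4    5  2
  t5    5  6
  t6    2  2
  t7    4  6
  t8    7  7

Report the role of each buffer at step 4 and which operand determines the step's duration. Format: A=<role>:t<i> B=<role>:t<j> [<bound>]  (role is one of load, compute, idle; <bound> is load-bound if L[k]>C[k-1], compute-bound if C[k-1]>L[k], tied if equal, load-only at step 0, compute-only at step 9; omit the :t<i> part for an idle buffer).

step 4: A=load:t4 B=compute:t3 [compute-bound]

k=0 load=t0/4c comp=- wait=4 total=4
k=1 load=t1/6c comp=t0/7c wait=7 total=11
k=2 load=t2/9c comp=t1/5c wait=9 total=20
k=3 load=t3/6c comp=t2/6c wait=6 total=26
k=4 load=t4/5c comp=t3/8c wait=8 total=34
k=5 load=t5/5c comp=t4/2c wait=5 total=39
k=6 load=t6/2c comp=t5/6c wait=6 total=45
k=7 load=t7/4c comp=t6/2c wait=4 total=49
k=8 load=t8/7c comp=t7/6c wait=7 total=56
k=9 load=- comp=t8/7c wait=7 total=63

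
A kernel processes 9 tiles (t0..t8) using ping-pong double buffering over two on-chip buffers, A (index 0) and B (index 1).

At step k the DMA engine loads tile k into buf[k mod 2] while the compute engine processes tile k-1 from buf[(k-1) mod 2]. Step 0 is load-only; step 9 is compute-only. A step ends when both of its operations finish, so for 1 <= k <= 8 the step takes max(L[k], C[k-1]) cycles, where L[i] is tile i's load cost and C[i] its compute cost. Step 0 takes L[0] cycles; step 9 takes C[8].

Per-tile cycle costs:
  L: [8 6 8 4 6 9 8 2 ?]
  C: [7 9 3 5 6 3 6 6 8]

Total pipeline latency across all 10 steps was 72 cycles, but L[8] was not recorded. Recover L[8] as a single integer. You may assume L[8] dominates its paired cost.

step 0 | dur = L[0]=8 = 8
step 1 | dur = max(L[1]=6, C[0]=7) = 7
step 2 | dur = max(L[2]=8, C[1]=9) = 9
step 3 | dur = max(L[3]=4, C[2]=3) = 4
step 4 | dur = max(L[4]=6, C[3]=5) = 6
step 5 | dur = max(L[5]=9, C[4]=6) = 9
step 6 | dur = max(L[6]=8, C[5]=3) = 8
step 7 | dur = max(L[7]=2, C[6]=6) = 6
step 8 | dur = max(L[8]=?, C[7]=6) = L[8]  (unknown; binding)
step 9 | dur = C[8]=8 = 8
sum of known step durations = 65
dur[8] = total - known = 72 - 65 = 7
L[8] is the binding max in step 8, so L[8] = dur[8] = 7

L[8] = 7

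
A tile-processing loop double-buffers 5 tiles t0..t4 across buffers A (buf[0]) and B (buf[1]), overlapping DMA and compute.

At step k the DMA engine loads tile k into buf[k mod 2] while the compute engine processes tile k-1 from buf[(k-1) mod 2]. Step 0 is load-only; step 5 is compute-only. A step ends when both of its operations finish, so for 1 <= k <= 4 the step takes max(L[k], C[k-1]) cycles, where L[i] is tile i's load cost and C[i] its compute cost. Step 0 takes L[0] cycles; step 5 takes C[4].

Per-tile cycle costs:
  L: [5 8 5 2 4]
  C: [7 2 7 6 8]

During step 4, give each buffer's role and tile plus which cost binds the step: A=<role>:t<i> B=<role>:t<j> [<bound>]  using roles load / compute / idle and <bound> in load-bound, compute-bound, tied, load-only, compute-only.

k=0 load=t0/5c comp=- wait=5 total=5
k=1 load=t1/8c comp=t0/7c wait=8 total=13
k=2 load=t2/5c comp=t1/2c wait=5 total=18
k=3 load=t3/2c comp=t2/7c wait=7 total=25
k=4 load=t4/4c comp=t3/6c wait=6 total=31
k=5 load=- comp=t4/8c wait=8 total=39

step 4: A=load:t4 B=compute:t3 [compute-bound]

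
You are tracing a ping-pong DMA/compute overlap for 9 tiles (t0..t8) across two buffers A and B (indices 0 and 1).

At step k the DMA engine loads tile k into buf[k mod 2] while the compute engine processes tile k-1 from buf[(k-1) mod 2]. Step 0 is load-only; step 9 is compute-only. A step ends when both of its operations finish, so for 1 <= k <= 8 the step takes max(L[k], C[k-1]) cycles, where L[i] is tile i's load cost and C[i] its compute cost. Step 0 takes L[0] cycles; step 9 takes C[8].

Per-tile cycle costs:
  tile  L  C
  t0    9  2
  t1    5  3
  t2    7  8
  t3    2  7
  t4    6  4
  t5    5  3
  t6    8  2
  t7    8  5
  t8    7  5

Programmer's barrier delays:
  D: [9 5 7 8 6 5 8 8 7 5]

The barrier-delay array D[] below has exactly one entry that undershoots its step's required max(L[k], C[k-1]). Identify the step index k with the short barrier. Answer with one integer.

hazard at step 4

step 0: need L[0]=9 = 9; D[0]=9 ok
step 1: need max(L[1]=5,C[0]=2) = 5; D[1]=5 ok
step 2: need max(L[2]=7,C[1]=3) = 7; D[2]=7 ok
step 3: need max(L[3]=2,C[2]=8) = 8; D[3]=8 ok
step 4: need max(L[4]=6,C[3]=7) = 7; D[4]=6 SHORT
step 5: need max(L[5]=5,C[4]=4) = 5; D[5]=5 ok
step 6: need max(L[6]=8,C[5]=3) = 8; D[6]=8 ok
step 7: need max(L[7]=8,C[6]=2) = 8; D[7]=8 ok
step 8: need max(L[8]=7,C[7]=5) = 7; D[8]=7 ok
step 9: need C[8]=5 = 5; D[9]=5 ok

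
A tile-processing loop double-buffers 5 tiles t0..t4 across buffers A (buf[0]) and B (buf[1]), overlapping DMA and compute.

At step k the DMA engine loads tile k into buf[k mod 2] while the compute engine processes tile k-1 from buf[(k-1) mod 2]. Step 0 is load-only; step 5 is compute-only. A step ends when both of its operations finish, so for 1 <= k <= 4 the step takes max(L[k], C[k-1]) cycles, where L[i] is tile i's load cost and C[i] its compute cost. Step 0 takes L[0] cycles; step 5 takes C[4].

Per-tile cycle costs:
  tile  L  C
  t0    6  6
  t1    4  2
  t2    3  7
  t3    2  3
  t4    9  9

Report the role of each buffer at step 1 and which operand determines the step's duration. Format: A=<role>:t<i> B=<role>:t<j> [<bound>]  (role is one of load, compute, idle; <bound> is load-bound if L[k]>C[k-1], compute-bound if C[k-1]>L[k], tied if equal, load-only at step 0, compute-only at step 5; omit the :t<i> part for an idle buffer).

step 0: L[0]=6 → dur=6, Σ=6 | A=load:t0 B=idle [load-only]
step 1: L[1]=4 C[0]=6 → dur=6, Σ=12 | A=compute:t0 B=load:t1 [compute-bound]
step 2: L[2]=3 C[1]=2 → dur=3, Σ=15 | A=load:t2 B=compute:t1 [load-bound]
step 3: L[3]=2 C[2]=7 → dur=7, Σ=22 | A=compute:t2 B=load:t3 [compute-bound]
step 4: L[4]=9 C[3]=3 → dur=9, Σ=31 | A=load:t4 B=compute:t3 [load-bound]
step 5: C[4]=9 → dur=9, Σ=40 | A=compute:t4 B=idle [compute-only]

step 1: A=compute:t0 B=load:t1 [compute-bound]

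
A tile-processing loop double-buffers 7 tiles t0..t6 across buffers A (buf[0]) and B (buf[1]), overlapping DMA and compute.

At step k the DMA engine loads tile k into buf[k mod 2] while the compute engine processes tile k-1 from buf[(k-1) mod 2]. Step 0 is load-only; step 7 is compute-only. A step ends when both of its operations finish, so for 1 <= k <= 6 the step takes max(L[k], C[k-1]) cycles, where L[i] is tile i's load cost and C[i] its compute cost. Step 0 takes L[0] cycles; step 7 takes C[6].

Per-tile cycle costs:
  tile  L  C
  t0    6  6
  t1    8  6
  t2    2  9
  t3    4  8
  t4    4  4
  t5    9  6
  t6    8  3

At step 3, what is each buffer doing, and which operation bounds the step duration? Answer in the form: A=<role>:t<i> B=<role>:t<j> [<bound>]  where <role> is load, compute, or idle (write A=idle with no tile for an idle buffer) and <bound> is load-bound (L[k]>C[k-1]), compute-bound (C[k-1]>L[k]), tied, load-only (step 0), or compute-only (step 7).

step 3: A=compute:t2 B=load:t3 [compute-bound]

step 0: L[0]=6 → dur=6, Σ=6 | A=load:t0 B=idle [load-only]
step 1: L[1]=8 C[0]=6 → dur=8, Σ=14 | A=compute:t0 B=load:t1 [load-bound]
step 2: L[2]=2 C[1]=6 → dur=6, Σ=20 | A=load:t2 B=compute:t1 [compute-bound]
step 3: L[3]=4 C[2]=9 → dur=9, Σ=29 | A=compute:t2 B=load:t3 [compute-bound]
step 4: L[4]=4 C[3]=8 → dur=8, Σ=37 | A=load:t4 B=compute:t3 [compute-bound]
step 5: L[5]=9 C[4]=4 → dur=9, Σ=46 | A=compute:t4 B=load:t5 [load-bound]
step 6: L[6]=8 C[5]=6 → dur=8, Σ=54 | A=load:t6 B=compute:t5 [load-bound]
step 7: C[6]=3 → dur=3, Σ=57 | A=compute:t6 B=idle [compute-only]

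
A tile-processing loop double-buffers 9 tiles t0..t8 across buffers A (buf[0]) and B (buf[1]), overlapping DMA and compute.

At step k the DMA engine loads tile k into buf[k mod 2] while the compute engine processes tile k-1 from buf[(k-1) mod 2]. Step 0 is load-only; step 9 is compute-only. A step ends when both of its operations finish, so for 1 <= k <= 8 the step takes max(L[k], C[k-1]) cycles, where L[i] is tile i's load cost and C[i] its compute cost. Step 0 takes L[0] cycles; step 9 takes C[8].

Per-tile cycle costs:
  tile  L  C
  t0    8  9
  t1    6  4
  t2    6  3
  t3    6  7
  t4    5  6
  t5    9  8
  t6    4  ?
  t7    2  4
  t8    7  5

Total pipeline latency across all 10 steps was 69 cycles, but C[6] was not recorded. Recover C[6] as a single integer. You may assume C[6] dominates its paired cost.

step 0 → dur = L[0]=8 = 8
step 1 → dur = max(L[1]=6, C[0]=9) = 9
step 2 → dur = max(L[2]=6, C[1]=4) = 6
step 3 → dur = max(L[3]=6, C[2]=3) = 6
step 4 → dur = max(L[4]=5, C[3]=7) = 7
step 5 → dur = max(L[5]=9, C[4]=6) = 9
step 6 → dur = max(L[6]=4, C[5]=8) = 8
step 7 → dur = max(L[7]=2, C[6]=?) = C[6]  (unknown; binding)
step 8 → dur = max(L[8]=7, C[7]=4) = 7
step 9 → dur = C[8]=5 = 5
sum of known step durations = 65
dur[7] = total - known = 69 - 65 = 4
C[6] is the binding max in step 7, so C[6] = dur[7] = 4

C[6] = 4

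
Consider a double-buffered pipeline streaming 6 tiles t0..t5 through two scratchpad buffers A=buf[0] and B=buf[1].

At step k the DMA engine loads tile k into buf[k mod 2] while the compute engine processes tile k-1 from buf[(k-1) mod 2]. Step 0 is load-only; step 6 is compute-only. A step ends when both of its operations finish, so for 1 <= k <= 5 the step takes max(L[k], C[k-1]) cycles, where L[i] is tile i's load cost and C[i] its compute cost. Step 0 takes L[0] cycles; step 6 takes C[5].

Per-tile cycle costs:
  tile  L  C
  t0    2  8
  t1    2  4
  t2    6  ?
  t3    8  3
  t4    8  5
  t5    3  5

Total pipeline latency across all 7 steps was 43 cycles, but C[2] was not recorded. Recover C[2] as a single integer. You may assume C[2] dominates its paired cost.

C[2] = 9

step 0 | dur = L[0]=2 = 2
step 1 | dur = max(L[1]=2, C[0]=8) = 8
step 2 | dur = max(L[2]=6, C[1]=4) = 6
step 3 | dur = max(L[3]=8, C[2]=?) = C[2]  (unknown; binding)
step 4 | dur = max(L[4]=8, C[3]=3) = 8
step 5 | dur = max(L[5]=3, C[4]=5) = 5
step 6 | dur = C[5]=5 = 5
sum of known step durations = 34
dur[3] = total - known = 43 - 34 = 9
C[2] is the binding max in step 3, so C[2] = dur[3] = 9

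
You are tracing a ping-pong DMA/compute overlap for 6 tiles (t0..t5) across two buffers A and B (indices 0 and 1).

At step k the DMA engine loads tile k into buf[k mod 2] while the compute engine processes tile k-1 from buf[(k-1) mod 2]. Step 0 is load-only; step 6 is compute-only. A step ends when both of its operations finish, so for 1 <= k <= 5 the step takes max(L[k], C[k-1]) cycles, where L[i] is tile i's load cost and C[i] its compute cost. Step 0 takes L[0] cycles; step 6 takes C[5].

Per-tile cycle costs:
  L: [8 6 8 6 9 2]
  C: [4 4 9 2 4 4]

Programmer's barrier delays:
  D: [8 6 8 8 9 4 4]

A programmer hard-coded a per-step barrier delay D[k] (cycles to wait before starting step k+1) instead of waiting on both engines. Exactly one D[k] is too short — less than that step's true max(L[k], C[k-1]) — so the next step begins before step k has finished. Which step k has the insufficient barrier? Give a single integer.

hazard at step 3

step 0: need L[0]=8 = 8; D[0]=8 ok
step 1: need max(L[1]=6,C[0]=4) = 6; D[1]=6 ok
step 2: need max(L[2]=8,C[1]=4) = 8; D[2]=8 ok
step 3: need max(L[3]=6,C[2]=9) = 9; D[3]=8 SHORT
step 4: need max(L[4]=9,C[3]=2) = 9; D[4]=9 ok
step 5: need max(L[5]=2,C[4]=4) = 4; D[5]=4 ok
step 6: need C[5]=4 = 4; D[6]=4 ok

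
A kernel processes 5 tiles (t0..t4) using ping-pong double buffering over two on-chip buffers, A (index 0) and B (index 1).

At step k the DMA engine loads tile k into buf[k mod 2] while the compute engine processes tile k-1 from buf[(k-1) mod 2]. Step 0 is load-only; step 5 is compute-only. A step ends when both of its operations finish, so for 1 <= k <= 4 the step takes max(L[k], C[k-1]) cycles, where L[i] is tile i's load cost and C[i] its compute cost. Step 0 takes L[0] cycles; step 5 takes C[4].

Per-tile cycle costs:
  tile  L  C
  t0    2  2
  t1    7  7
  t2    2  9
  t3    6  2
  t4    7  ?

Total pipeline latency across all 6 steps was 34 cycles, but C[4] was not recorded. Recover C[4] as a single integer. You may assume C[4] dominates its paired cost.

step 0 = dur = L[0]=2 = 2
step 1 = dur = max(L[1]=7, C[0]=2) = 7
step 2 = dur = max(L[2]=2, C[1]=7) = 7
step 3 = dur = max(L[3]=6, C[2]=9) = 9
step 4 = dur = max(L[4]=7, C[3]=2) = 7
step 5 = dur = C[4]=? = C[4]  (unknown; binding)
sum of known step durations = 32
dur[5] = total - known = 34 - 32 = 2
C[4] is the binding max in step 5, so C[4] = dur[5] = 2

C[4] = 2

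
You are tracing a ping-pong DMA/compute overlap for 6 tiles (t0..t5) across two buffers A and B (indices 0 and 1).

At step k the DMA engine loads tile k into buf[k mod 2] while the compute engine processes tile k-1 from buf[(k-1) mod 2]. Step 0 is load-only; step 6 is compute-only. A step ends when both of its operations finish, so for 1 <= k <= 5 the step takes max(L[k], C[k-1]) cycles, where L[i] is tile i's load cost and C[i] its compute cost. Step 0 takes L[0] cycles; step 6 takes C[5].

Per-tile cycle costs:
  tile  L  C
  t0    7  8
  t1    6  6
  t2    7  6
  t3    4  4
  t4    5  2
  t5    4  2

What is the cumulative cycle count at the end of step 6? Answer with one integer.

k=0 load=t0/7c comp=- wait=7 total=7
k=1 load=t1/6c comp=t0/8c wait=8 total=15
k=2 load=t2/7c comp=t1/6c wait=7 total=22
k=3 load=t3/4c comp=t2/6c wait=6 total=28
k=4 load=t4/5c comp=t3/4c wait=5 total=33
k=5 load=t5/4c comp=t4/2c wait=4 total=37
k=6 load=- comp=t5/2c wait=2 total=39

end_cycle[6] = 39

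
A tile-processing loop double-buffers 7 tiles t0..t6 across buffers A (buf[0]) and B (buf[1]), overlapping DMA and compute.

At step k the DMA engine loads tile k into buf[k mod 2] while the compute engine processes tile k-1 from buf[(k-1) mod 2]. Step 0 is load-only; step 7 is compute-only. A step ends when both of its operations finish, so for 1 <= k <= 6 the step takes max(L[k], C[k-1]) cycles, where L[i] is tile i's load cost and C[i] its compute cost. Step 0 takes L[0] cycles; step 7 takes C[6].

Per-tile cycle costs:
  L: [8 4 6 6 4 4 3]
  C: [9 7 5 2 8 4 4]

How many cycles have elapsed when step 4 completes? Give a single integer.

  0. 8=8c; end=8; A:t0 B:-
  1. max(4,9)=9c; end=17; A:t0 B:t1
  2. max(6,7)=7c; end=24; A:t2 B:t1
  3. max(6,5)=6c; end=30; A:t2 B:t3
  4. max(4,2)=4c; end=34; A:t4 B:t3
  5. max(4,8)=8c; end=42; A:t4 B:t5
  6. max(3,4)=4c; end=46; A:t6 B:t5
  7. 4=4c; end=50; A:t6 B:t5

end_cycle[4] = 34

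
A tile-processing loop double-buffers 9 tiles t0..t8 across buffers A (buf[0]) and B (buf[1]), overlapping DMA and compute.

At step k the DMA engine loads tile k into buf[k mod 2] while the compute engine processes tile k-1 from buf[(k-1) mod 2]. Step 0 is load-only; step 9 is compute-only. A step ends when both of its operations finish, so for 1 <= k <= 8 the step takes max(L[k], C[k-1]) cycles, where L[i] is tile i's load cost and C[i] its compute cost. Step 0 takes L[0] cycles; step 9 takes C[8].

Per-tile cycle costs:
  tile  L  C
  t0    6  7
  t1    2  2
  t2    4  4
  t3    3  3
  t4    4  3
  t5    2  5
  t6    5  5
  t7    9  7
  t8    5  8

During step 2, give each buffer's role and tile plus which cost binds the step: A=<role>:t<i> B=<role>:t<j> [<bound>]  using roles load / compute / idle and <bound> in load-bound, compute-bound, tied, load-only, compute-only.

  0. 6=6c; end=6; A:t0 B:-
  1. max(2,7)=7c; end=13; A:t0 B:t1
  2. max(4,2)=4c; end=17; A:t2 B:t1
  3. max(3,4)=4c; end=21; A:t2 B:t3
  4. max(4,3)=4c; end=25; A:t4 B:t3
  5. max(2,3)=3c; end=28; A:t4 B:t5
  6. max(5,5)=5c; end=33; A:t6 B:t5
  7. max(9,5)=9c; end=42; A:t6 B:t7
  8. max(5,7)=7c; end=49; A:t8 B:t7
  9. 8=8c; end=57; A:t8 B:t7

step 2: A=load:t2 B=compute:t1 [load-bound]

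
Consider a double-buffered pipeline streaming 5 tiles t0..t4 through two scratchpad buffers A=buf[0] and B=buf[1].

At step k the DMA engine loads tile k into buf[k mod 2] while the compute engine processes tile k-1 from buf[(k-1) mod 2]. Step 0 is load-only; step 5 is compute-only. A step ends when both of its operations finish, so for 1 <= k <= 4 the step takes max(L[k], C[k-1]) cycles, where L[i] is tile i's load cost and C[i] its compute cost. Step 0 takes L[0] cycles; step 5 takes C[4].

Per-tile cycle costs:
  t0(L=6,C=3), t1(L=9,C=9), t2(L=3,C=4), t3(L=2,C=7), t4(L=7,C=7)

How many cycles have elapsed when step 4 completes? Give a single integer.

k=0 load=t0/6c comp=- wait=6 total=6
k=1 load=t1/9c comp=t0/3c wait=9 total=15
k=2 load=t2/3c comp=t1/9c wait=9 total=24
k=3 load=t3/2c comp=t2/4c wait=4 total=28
k=4 load=t4/7c comp=t3/7c wait=7 total=35
k=5 load=- comp=t4/7c wait=7 total=42

end_cycle[4] = 35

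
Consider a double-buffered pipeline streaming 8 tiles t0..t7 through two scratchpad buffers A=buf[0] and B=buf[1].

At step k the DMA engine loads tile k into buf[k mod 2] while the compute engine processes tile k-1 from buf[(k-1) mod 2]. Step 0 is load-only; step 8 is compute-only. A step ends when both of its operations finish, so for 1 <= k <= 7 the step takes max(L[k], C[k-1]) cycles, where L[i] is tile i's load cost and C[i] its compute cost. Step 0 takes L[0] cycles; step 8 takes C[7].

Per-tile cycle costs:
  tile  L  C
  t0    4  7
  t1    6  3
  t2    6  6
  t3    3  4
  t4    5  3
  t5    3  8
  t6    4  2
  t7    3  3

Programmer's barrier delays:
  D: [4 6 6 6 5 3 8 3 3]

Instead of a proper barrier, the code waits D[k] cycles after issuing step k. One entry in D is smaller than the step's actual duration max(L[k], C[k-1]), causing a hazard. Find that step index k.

step 0: need L[0]=4 = 4; D[0]=4 ok
step 1: need max(L[1]=6,C[0]=7) = 7; D[1]=6 SHORT
step 2: need max(L[2]=6,C[1]=3) = 6; D[2]=6 ok
step 3: need max(L[3]=3,C[2]=6) = 6; D[3]=6 ok
step 4: need max(L[4]=5,C[3]=4) = 5; D[4]=5 ok
step 5: need max(L[5]=3,C[4]=3) = 3; D[5]=3 ok
step 6: need max(L[6]=4,C[5]=8) = 8; D[6]=8 ok
step 7: need max(L[7]=3,C[6]=2) = 3; D[7]=3 ok
step 8: need C[7]=3 = 3; D[8]=3 ok

hazard at step 1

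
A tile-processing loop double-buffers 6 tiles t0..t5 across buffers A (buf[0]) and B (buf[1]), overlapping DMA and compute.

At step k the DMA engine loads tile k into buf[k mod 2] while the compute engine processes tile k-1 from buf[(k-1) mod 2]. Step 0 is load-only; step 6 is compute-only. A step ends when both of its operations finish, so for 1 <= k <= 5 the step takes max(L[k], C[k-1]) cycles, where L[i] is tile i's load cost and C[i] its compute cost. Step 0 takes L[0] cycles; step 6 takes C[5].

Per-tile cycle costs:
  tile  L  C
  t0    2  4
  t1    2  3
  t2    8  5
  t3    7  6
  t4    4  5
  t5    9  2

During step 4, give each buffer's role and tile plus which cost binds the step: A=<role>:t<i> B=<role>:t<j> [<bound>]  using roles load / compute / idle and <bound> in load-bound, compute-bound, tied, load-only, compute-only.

[0] DMA t0→A (2c) ∥ CU idle ⇒ 2c, clock 2
[1] DMA t1→B (2c) ∥ CU A:t0 (4c) ⇒ 4c, clock 6
[2] DMA t2→A (8c) ∥ CU B:t1 (3c) ⇒ 8c, clock 14
[3] DMA t3→B (7c) ∥ CU A:t2 (5c) ⇒ 7c, clock 21
[4] DMA t4→A (4c) ∥ CU B:t3 (6c) ⇒ 6c, clock 27
[5] DMA t5→B (9c) ∥ CU A:t4 (5c) ⇒ 9c, clock 36
[6] DMA idle ∥ CU B:t5 (2c) ⇒ 2c, clock 38

step 4: A=load:t4 B=compute:t3 [compute-bound]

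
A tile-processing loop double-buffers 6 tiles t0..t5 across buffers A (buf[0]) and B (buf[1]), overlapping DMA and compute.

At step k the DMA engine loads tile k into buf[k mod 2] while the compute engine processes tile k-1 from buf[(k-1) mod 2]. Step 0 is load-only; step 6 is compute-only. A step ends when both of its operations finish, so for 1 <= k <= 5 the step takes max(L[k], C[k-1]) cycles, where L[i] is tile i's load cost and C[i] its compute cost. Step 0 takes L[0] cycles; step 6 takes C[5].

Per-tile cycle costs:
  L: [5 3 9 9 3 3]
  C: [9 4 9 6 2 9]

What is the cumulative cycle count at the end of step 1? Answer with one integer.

end_cycle[1] = 14

[0] DMA t0→A (5c) ∥ CU idle ⇒ 5c, clock 5
[1] DMA t1→B (3c) ∥ CU A:t0 (9c) ⇒ 9c, clock 14
[2] DMA t2→A (9c) ∥ CU B:t1 (4c) ⇒ 9c, clock 23
[3] DMA t3→B (9c) ∥ CU A:t2 (9c) ⇒ 9c, clock 32
[4] DMA t4→A (3c) ∥ CU B:t3 (6c) ⇒ 6c, clock 38
[5] DMA t5→B (3c) ∥ CU A:t4 (2c) ⇒ 3c, clock 41
[6] DMA idle ∥ CU B:t5 (9c) ⇒ 9c, clock 50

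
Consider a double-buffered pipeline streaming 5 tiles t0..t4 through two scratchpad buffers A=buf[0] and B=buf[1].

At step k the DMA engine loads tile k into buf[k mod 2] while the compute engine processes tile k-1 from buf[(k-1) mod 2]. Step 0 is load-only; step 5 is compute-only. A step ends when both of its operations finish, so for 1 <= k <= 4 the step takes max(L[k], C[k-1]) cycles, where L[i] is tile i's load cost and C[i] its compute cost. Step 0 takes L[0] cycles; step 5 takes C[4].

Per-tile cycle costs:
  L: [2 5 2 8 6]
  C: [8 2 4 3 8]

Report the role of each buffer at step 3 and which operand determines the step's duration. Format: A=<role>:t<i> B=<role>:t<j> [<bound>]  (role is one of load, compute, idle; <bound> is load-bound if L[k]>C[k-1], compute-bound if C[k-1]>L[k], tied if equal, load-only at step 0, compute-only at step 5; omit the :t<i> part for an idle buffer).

step 3: A=compute:t2 B=load:t3 [load-bound]

step 0: L[0]=2 → dur=2, Σ=2 | A=load:t0 B=idle [load-only]
step 1: L[1]=5 C[0]=8 → dur=8, Σ=10 | A=compute:t0 B=load:t1 [compute-bound]
step 2: L[2]=2 C[1]=2 → dur=2, Σ=12 | A=load:t2 B=compute:t1 [tied]
step 3: L[3]=8 C[2]=4 → dur=8, Σ=20 | A=compute:t2 B=load:t3 [load-bound]
step 4: L[4]=6 C[3]=3 → dur=6, Σ=26 | A=load:t4 B=compute:t3 [load-bound]
step 5: C[4]=8 → dur=8, Σ=34 | A=compute:t4 B=idle [compute-only]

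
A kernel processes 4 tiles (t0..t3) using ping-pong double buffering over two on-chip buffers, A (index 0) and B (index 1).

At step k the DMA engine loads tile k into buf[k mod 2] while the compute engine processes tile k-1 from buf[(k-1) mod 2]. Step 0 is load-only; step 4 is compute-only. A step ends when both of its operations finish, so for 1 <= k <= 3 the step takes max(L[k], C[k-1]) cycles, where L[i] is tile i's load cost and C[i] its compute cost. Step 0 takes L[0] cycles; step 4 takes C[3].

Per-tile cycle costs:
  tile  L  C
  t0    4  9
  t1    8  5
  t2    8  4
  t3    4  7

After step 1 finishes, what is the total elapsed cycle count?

[0] DMA t0→A (4c) ∥ CU idle ⇒ 4c, clock 4
[1] DMA t1→B (8c) ∥ CU A:t0 (9c) ⇒ 9c, clock 13
[2] DMA t2→A (8c) ∥ CU B:t1 (5c) ⇒ 8c, clock 21
[3] DMA t3→B (4c) ∥ CU A:t2 (4c) ⇒ 4c, clock 25
[4] DMA idle ∥ CU B:t3 (7c) ⇒ 7c, clock 32

end_cycle[1] = 13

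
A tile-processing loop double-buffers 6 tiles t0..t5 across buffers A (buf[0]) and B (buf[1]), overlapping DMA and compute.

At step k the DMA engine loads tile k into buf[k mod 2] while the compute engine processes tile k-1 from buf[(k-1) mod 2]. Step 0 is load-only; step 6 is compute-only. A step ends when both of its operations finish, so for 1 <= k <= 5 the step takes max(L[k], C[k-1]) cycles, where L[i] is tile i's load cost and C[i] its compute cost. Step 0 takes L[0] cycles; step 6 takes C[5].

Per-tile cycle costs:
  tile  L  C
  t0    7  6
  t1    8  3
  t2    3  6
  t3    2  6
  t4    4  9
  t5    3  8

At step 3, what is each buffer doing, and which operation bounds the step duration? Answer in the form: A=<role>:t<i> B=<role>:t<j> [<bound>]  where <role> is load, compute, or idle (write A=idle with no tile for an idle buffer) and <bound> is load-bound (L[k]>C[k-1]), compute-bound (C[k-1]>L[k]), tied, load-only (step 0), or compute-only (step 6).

  0. 7=7c; end=7; A:t0 B:-
  1. max(8,6)=8c; end=15; A:t0 B:t1
  2. max(3,3)=3c; end=18; A:t2 B:t1
  3. max(2,6)=6c; end=24; A:t2 B:t3
  4. max(4,6)=6c; end=30; A:t4 B:t3
  5. max(3,9)=9c; end=39; A:t4 B:t5
  6. 8=8c; end=47; A:t4 B:t5

step 3: A=compute:t2 B=load:t3 [compute-bound]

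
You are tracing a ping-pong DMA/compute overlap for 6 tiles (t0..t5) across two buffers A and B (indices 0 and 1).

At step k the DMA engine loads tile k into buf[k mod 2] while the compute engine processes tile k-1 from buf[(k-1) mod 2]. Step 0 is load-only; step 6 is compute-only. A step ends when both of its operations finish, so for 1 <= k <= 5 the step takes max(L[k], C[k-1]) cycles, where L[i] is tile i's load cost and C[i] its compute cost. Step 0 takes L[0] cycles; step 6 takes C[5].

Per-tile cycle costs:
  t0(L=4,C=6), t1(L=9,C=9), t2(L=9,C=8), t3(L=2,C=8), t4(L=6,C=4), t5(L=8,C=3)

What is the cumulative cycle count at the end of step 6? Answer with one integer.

k=0 load=t0/4c comp=- wait=4 total=4
k=1 load=t1/9c comp=t0/6c wait=9 total=13
k=2 load=t2/9c comp=t1/9c wait=9 total=22
k=3 load=t3/2c comp=t2/8c wait=8 total=30
k=4 load=t4/6c comp=t3/8c wait=8 total=38
k=5 load=t5/8c comp=t4/4c wait=8 total=46
k=6 load=- comp=t5/3c wait=3 total=49

end_cycle[6] = 49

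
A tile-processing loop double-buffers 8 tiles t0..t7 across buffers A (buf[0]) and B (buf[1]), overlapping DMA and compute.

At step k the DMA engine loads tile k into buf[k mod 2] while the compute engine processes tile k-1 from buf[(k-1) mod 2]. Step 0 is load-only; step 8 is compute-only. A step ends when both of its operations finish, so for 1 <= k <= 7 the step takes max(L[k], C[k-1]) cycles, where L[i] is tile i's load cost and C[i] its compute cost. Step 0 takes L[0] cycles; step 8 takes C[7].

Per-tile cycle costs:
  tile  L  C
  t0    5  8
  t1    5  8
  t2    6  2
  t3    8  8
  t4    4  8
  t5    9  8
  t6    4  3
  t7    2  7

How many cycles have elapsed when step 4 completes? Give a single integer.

[0] DMA t0→A (5c) ∥ CU idle ⇒ 5c, clock 5
[1] DMA t1→B (5c) ∥ CU A:t0 (8c) ⇒ 8c, clock 13
[2] DMA t2→A (6c) ∥ CU B:t1 (8c) ⇒ 8c, clock 21
[3] DMA t3→B (8c) ∥ CU A:t2 (2c) ⇒ 8c, clock 29
[4] DMA t4→A (4c) ∥ CU B:t3 (8c) ⇒ 8c, clock 37
[5] DMA t5→B (9c) ∥ CU A:t4 (8c) ⇒ 9c, clock 46
[6] DMA t6→A (4c) ∥ CU B:t5 (8c) ⇒ 8c, clock 54
[7] DMA t7→B (2c) ∥ CU A:t6 (3c) ⇒ 3c, clock 57
[8] DMA idle ∥ CU B:t7 (7c) ⇒ 7c, clock 64

end_cycle[4] = 37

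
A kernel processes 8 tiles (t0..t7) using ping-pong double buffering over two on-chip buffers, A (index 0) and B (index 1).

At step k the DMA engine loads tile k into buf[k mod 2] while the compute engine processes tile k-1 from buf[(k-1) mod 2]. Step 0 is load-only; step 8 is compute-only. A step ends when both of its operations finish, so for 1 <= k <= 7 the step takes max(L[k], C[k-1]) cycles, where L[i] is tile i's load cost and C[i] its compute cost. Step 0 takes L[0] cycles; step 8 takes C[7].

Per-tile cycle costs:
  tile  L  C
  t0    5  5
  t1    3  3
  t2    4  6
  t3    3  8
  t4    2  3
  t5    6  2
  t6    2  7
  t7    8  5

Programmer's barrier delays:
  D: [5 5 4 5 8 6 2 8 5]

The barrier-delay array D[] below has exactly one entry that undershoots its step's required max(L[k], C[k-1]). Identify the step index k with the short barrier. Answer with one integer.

hazard at step 3

step 0: need L[0]=5 = 5; D[0]=5 ok
step 1: need max(L[1]=3,C[0]=5) = 5; D[1]=5 ok
step 2: need max(L[2]=4,C[1]=3) = 4; D[2]=4 ok
step 3: need max(L[3]=3,C[2]=6) = 6; D[3]=5 SHORT
step 4: need max(L[4]=2,C[3]=8) = 8; D[4]=8 ok
step 5: need max(L[5]=6,C[4]=3) = 6; D[5]=6 ok
step 6: need max(L[6]=2,C[5]=2) = 2; D[6]=2 ok
step 7: need max(L[7]=8,C[6]=7) = 8; D[7]=8 ok
step 8: need C[7]=5 = 5; D[8]=5 ok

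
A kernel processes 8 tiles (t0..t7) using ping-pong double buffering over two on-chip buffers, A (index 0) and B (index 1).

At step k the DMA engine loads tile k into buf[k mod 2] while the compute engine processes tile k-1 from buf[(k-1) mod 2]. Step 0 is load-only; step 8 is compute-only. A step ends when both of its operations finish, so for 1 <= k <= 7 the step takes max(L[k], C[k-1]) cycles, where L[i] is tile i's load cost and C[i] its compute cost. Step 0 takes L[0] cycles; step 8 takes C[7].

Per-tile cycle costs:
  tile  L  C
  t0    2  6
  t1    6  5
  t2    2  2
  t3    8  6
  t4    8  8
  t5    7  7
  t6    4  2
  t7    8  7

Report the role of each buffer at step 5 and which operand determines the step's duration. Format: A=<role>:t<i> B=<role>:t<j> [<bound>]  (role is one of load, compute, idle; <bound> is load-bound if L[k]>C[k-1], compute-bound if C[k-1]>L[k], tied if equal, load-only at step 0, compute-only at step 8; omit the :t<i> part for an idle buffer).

step 5: A=compute:t4 B=load:t5 [compute-bound]

k=0 load=t0/2c comp=- wait=2 total=2
k=1 load=t1/6c comp=t0/6c wait=6 total=8
k=2 load=t2/2c comp=t1/5c wait=5 total=13
k=3 load=t3/8c comp=t2/2c wait=8 total=21
k=4 load=t4/8c comp=t3/6c wait=8 total=29
k=5 load=t5/7c comp=t4/8c wait=8 total=37
k=6 load=t6/4c comp=t5/7c wait=7 total=44
k=7 load=t7/8c comp=t6/2c wait=8 total=52
k=8 load=- comp=t7/7c wait=7 total=59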